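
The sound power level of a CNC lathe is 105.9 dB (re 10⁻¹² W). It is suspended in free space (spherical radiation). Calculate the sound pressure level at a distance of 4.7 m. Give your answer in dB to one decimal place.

81.5 dB

L_p = L_w − 10·log₁₀(4π·r²) with r = 4.7 m.
4π·r² = 277.6 m², 10·log₁₀ of that is 24.434 dB.
L_p = 105.9 − 24.434 = 81.47 dB.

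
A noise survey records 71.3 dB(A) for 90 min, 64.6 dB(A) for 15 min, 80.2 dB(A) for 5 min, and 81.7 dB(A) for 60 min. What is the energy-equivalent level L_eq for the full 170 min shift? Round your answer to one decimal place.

78.0 dB(A)

The energy average is taken in the linear domain: L_eq = 10·log₁₀[(Σ tᵢ·10^(Lᵢ/10))/T], T = 170 min.
Σ tᵢ·10^(Lᵢ/10) = 90·10^(71.3/10) + 15·10^(64.6/10) + 5·10^(80.2/10) + 60·10^(81.7/10) = 1.066e+10.
L_eq = 10·log₁₀(1.066e+10/170) = 77.97 dB(A).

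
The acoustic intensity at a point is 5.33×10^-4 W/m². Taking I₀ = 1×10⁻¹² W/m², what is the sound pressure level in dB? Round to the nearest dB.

87 dB

I/I₀ = 5.33×10^-4/10⁻¹² = 5.33×10^8, and L = 10·log₁₀(I/I₀).
L = 10·(0.7267 + 8) = 87.27 dB.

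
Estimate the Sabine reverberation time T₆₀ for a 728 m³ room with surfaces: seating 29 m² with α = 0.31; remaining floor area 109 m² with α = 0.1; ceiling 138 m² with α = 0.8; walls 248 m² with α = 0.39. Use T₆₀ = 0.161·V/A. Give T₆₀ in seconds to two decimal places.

Total absorption A = 29·0.31 + 109·0.1 + 138·0.8 + 248·0.39 = 227.01 m² sabins.
T₆₀ = 0.161·V/A = 0.161·728/227.01 = 0.516 s.

0.52 s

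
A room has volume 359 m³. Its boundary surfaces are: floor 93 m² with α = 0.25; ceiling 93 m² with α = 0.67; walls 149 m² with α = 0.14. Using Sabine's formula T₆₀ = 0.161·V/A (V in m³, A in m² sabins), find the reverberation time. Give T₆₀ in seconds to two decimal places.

A = Σ Sᵢαᵢ = 93·0.25 + 93·0.67 + 149·0.14 = 106.42 m².
T₆₀ = 0.161 × 359 / 106.42 = 0.543 s.

0.54 s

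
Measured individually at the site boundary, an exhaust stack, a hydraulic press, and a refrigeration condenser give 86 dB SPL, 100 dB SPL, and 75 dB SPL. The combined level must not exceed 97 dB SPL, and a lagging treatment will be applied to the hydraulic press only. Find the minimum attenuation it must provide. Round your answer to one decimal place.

Fixed contribution from the other sources: Σ 10^(L/10) = 10^(86/10) + 10^(75/10) = 4.297e+08 (86.33 dB SPL).
The limit corresponds to 10^(97/10) = 5.012e+09; subtracting the fixed part leaves 4.582e+09 for the hydraulic press, i.e. 96.61 dB SPL.
Required insertion loss = 100 − 96.61 = 3.39 dB.

3.4 dB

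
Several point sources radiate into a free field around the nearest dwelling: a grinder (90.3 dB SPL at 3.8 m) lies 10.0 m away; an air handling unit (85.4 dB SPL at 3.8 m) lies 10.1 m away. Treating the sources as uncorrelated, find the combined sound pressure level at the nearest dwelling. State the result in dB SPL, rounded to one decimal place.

83.1 dB SPL

First find each source's level at the receiver (point-source: −20·log₁₀(r/r_ref)), then combine on an intensity basis.
grinder: 90.3 − 20·log₁₀(10.0/3.8) = 90.3 − 8.40 = 81.90 dB SPL.
air handling unit: 85.4 − 20·log₁₀(10.1/3.8) = 85.4 − 8.49 = 76.91 dB SPL.
Σ 10^(L/10) = 2.038e+08 → L_total = 10·log₁₀(2.038e+08) = 83.09 dB SPL.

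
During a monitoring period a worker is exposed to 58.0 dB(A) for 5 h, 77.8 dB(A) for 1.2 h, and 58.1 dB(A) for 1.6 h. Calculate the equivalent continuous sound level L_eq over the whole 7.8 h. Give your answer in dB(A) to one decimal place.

69.9 dB(A)

L_eq = 10·log₁₀[(1/T)·Σ tᵢ·10^(Lᵢ/10)] with T = 7.8 h.
Σ tᵢ·10^(Lᵢ/10) = 5·10^(58.0/10) + 1.2·10^(77.8/10) + 1.6·10^(58.1/10) = 7.649e+07.
L_eq = 10·log₁₀(7.649e+07/7.8) = 69.92 dB(A).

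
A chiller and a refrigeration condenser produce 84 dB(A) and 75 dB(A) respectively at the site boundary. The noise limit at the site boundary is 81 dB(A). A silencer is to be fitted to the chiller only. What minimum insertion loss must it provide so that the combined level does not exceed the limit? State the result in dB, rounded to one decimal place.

Everything except the chiller sums to 10^(75/10) = 3.162e+07 in linear terms, 75.00 dB(A).
To meet 81 dB(A) overall, the treated chiller may contribute at most 10^(81/10) − 3.162e+07 = 9.427e+07, i.e. 79.74 dB(A).
Required insertion loss = 84 − 79.74 = 4.26 dB.

4.3 dB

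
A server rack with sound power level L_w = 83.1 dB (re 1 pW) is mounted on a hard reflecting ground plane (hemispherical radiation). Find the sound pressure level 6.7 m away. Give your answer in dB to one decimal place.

58.6 dB

L_p = L_w − 10·log₁₀(2π·r²) with r = 6.7 m.
2π·r² = 282.1 m², 10·log₁₀ of that is 24.503 dB.
L_p = 83.1 − 24.503 = 58.60 dB.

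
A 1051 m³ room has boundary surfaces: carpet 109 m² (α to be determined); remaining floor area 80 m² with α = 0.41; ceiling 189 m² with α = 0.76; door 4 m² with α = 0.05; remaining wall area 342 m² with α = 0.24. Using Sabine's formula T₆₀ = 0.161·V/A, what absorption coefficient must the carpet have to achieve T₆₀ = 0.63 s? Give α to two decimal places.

0.09

A = 0.161·V/T₆₀ = 0.161·1051/0.63 = 268.59 m² sabins.
Absorption from the other surfaces = 80·0.41 + 189·0.76 + 4·0.05 + 342·0.24 = 258.72 m², so the carpet must supply 9.87 m² over 109 m².
α = 9.87/109 = 0.091.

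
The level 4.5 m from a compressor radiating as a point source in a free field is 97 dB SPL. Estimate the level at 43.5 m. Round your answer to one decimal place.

77.3 dB SPL

For a point source, L₂ = L₁ − 20·log₁₀(r₂/r₁).
L₂ = 97 − 20·log₁₀(43.5/4.5) = 97 − 19.706 = 77.29 dB SPL.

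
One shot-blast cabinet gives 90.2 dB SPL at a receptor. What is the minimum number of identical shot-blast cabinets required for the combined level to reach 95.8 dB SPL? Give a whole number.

N identical sources give L₁ + 10·log₁₀ N, so require 10·log₁₀ N ≥ 95.8 − 90.2 = 5.6 dB.
N ≥ 10^(5.6/10) = 3.631, so N = 4.

4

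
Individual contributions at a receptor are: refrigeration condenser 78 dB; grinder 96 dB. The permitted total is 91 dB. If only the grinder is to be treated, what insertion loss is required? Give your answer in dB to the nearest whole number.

5 dB

Everything except the grinder sums to 10^(78/10) = 6.310e+07 in linear terms, 78.00 dB.
To meet 91 dB overall, the treated grinder may contribute at most 10^(91/10) − 6.310e+07 = 1.196e+09, i.e. 90.78 dB.
Required insertion loss = 96 − 90.78 = 5.22 dB.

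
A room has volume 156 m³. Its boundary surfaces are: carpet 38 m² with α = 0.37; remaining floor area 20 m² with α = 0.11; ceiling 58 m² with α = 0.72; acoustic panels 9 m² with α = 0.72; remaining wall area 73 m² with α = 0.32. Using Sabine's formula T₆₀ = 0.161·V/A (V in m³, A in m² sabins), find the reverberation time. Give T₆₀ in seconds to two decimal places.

A = Σ Sᵢαᵢ = 38·0.37 + 20·0.11 + 58·0.72 + 9·0.72 + 73·0.32 = 87.86 m².
T₆₀ = 0.161 × 156 / 87.86 = 0.286 s.

0.29 s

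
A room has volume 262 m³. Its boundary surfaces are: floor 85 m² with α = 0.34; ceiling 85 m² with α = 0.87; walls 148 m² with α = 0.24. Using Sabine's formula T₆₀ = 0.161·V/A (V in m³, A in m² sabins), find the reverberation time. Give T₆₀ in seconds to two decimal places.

0.30 s

A = Σ Sᵢαᵢ = 85·0.34 + 85·0.87 + 148·0.24 = 138.37 m².
T₆₀ = 0.161·V/A = 0.161·262/138.37 = 0.305 s.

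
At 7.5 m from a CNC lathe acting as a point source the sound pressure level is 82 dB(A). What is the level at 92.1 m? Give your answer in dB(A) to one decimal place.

60.2 dB(A)

Spherical spreading from a point source gives a 20·log₁₀(r₂/r₁) drop.
L₂ = 82 − 20·log₁₀(92.1/7.5) = 82 − 21.784 = 60.22 dB(A).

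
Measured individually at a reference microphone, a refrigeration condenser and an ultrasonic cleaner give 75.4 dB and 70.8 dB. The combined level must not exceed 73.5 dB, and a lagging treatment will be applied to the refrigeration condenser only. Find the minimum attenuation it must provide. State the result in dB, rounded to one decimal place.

5.2 dB

The untreated sources together contribute 10^(70.8/10) = 1.202e+07, i.e. 70.80 dB.
The limit corresponds to 10^(73.5/10) = 2.239e+07; subtracting the fixed part leaves 1.036e+07 for the refrigeration condenser, i.e. 70.16 dB.
Required insertion loss = 75.4 − 70.16 = 5.24 dB.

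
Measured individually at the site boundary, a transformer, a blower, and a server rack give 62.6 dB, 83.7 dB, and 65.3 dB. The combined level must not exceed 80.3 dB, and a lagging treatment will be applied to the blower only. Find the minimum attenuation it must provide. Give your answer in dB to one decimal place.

The untreated sources together contribute 10^(62.6/10) + 10^(65.3/10) = 5.208e+06, i.e. 67.17 dB.
To meet 80.3 dB overall, the treated blower may contribute at most 10^(80.3/10) − 5.208e+06 = 1.019e+08, i.e. 80.08 dB.
Required insertion loss = 83.7 − 80.08 = 3.62 dB.

3.6 dB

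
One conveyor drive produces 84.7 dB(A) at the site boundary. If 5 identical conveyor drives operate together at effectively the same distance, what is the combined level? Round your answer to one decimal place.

91.7 dB(A)

With 5 equal, uncorrelated contributions the intensity is 5× that of one unit, giving a rise of 10·log₁₀ 5.
L_total = 84.7 + 10·log₁₀(5) = 84.7 + 6.990 = 91.69 dB(A).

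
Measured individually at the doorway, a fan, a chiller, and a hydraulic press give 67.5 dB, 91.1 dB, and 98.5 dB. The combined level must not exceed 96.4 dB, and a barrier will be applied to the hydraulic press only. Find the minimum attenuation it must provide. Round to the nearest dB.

4 dB

The untreated sources together contribute 10^(67.5/10) + 10^(91.1/10) = 1.294e+09, i.e. 91.12 dB.
To meet 96.4 dB overall, the treated hydraulic press may contribute at most 10^(96.4/10) − 1.294e+09 = 3.071e+09, i.e. 94.87 dB.
Required insertion loss = 98.5 − 94.87 = 3.63 dB.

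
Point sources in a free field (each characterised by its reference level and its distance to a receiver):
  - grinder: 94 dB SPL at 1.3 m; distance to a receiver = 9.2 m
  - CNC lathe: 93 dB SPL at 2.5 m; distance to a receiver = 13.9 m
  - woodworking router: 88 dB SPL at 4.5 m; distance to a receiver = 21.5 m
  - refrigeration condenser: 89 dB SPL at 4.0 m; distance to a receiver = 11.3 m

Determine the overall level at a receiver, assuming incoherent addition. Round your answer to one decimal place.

Propagate each source to the receiver with L = L_ref − 20·log₁₀(r/r_ref), then add intensities.
grinder: 94 − 20·log₁₀(9.2/1.3) = 94 − 17.00 = 77.00 dB SPL.
CNC lathe: 93 − 20·log₁₀(13.9/2.5) = 93 − 14.90 = 78.10 dB SPL.
woodworking router: 88 − 20·log₁₀(21.5/4.5) = 88 − 13.58 = 74.42 dB SPL.
refrigeration condenser: 89 − 20·log₁₀(11.3/4.0) = 89 − 9.02 = 79.98 dB SPL.
Σ 10^(L/10) = 2.419e+08 → L_total = 10·log₁₀(2.419e+08) = 83.84 dB SPL.

83.8 dB SPL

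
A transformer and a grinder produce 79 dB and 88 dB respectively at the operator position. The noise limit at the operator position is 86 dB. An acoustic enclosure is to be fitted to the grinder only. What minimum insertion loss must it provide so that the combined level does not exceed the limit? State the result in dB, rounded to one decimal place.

3.0 dB

Fixed contribution from the other source: Σ 10^(L/10) = 10^(79/10) = 7.943e+07 (79.00 dB).
To meet 86 dB overall, the treated grinder may contribute at most 10^(86/10) − 7.943e+07 = 3.187e+08, i.e. 85.03 dB.
Required insertion loss = 88 − 85.03 = 2.97 dB.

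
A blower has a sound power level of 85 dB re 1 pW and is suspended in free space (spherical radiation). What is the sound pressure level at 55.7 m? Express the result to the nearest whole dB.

39 dB

Free-field spherical radiation: L_p = L_w − 10·log₁₀(4π·r²), r = 55.7 m.
4π·r² = 3.899e+04 m², 10·log₁₀ of that is 45.909 dB.
L_p = 85 − 45.909 = 39.09 dB.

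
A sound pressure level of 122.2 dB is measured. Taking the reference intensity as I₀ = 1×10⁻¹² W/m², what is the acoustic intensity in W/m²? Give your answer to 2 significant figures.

I/I₀ = 10^(122.2/10) = 1.66e+12, so I = 1.66e+12 × 10⁻¹² W/m².

1.7 W/m²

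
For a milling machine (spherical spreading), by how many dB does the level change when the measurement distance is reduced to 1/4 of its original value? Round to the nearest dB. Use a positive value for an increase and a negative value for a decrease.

+12 dB

With spherical spreading the level changes by −20·log₁₀(r₂/r₁).
ΔL = −20·log₁₀(0.25) = +12.04 dB.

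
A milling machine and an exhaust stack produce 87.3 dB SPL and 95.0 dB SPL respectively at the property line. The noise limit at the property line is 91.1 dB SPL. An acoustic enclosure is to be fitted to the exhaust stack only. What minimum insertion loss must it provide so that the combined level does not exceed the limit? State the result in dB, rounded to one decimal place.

Everything except the exhaust stack sums to 10^(87.3/10) = 5.370e+08 in linear terms, 87.30 dB SPL.
The limit corresponds to 10^(91.1/10) = 1.288e+09; subtracting the fixed part leaves 7.512e+08 for the exhaust stack, i.e. 88.76 dB SPL.
Required insertion loss = 95.0 − 88.76 = 6.24 dB.

6.2 dB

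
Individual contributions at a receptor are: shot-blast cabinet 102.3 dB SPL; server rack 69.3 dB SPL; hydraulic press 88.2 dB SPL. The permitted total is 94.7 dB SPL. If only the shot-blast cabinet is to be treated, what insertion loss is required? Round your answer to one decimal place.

8.7 dB

Fixed contribution from the other sources: Σ 10^(L/10) = 10^(69.3/10) + 10^(88.2/10) = 6.692e+08 (88.26 dB SPL).
To meet 94.7 dB SPL overall, the treated shot-blast cabinet may contribute at most 10^(94.7/10) − 6.692e+08 = 2.282e+09, i.e. 93.58 dB SPL.
Required insertion loss = 102.3 − 93.58 = 8.72 dB.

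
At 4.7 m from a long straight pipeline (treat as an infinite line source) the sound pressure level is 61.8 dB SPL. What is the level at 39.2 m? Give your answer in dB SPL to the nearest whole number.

For a line source, L₂ = L₁ − 10·log₁₀(r₂/r₁).
L₂ = 61.8 − 10·log₁₀(39.2/4.7) = 61.8 − 9.212 = 52.59 dB SPL.

53 dB SPL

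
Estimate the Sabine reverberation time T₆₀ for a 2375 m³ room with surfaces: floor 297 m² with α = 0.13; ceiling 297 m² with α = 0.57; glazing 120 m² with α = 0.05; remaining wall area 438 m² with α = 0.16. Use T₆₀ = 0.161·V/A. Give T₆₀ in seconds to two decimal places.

Summing Sᵢαᵢ: 297·0.13 + 297·0.57 + 120·0.05 + 438·0.16 = 283.98 m².
T₆₀ = 0.161·V/A = 0.161·2375/283.98 = 1.346 s.

1.35 s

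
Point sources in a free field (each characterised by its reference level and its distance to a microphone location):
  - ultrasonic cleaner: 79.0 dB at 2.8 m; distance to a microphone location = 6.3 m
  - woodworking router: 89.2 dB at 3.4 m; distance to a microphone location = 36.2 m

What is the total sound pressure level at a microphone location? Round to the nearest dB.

Propagate each source to the receiver with L = L_ref − 20·log₁₀(r/r_ref), then add intensities.
ultrasonic cleaner: 79.0 − 20·log₁₀(6.3/2.8) = 79.0 − 7.04 = 71.96 dB.
woodworking router: 89.2 − 20·log₁₀(36.2/3.4) = 89.2 − 20.54 = 68.66 dB.
Σ 10^(L/10) = 2.303e+07 → L_total = 10·log₁₀(2.303e+07) = 73.62 dB.

74 dB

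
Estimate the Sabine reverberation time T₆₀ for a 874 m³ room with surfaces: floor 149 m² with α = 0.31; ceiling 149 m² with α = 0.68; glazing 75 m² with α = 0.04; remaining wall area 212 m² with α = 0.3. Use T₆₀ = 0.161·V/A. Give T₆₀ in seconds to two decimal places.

0.66 s

A = Σ Sᵢαᵢ = 149·0.31 + 149·0.68 + 75·0.04 + 212·0.3 = 214.11 m².
T₆₀ = 0.161 × 874 / 214.11 = 0.657 s.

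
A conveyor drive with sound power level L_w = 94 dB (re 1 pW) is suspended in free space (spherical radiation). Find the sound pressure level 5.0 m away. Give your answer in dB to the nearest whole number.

69 dB

Free-field spherical radiation: L_p = L_w − 10·log₁₀(4π·r²), r = 5.0 m.
4π·r² = 314.2 m², 10·log₁₀ of that is 24.971 dB.
L_p = 94 − 24.971 = 69.03 dB.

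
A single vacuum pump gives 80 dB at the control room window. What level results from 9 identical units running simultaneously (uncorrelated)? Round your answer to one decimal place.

N identical incoherent sources raise the level by 10·log₁₀ N.
L_total = 80 + 10·log₁₀(9) = 80 + 9.542 = 89.54 dB.

89.5 dB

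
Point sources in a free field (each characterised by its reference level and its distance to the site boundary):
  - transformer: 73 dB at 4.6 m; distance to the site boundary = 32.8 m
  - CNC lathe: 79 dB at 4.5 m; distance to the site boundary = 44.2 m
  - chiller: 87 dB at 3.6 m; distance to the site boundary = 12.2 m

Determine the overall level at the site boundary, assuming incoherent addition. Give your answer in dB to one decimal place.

Propagate each source to the receiver with L = L_ref − 20·log₁₀(r/r_ref), then add intensities.
transformer: 73 − 20·log₁₀(32.8/4.6) = 73 − 17.06 = 55.94 dB.
CNC lathe: 79 − 20·log₁₀(44.2/4.5) = 79 − 19.84 = 59.16 dB.
chiller: 87 − 20·log₁₀(12.2/3.6) = 87 − 10.60 = 76.40 dB.
Σ 10^(L/10) = 4.486e+07 → L_total = 10·log₁₀(4.486e+07) = 76.52 dB.

76.5 dB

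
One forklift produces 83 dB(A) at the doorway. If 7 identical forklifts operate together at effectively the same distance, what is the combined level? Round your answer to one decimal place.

91.5 dB(A)

With 7 equal, uncorrelated contributions the intensity is 7× that of one unit, giving a rise of 10·log₁₀ 7.
L_total = 83 + 10·log₁₀(7) = 83 + 8.451 = 91.45 dB(A).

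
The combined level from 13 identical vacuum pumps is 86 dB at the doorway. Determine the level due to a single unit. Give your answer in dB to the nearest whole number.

75 dB

13 equal contributions raise the level by 10·log₁₀ 13 = 11.139 dB, so each unit alone gives 86 − 11.139.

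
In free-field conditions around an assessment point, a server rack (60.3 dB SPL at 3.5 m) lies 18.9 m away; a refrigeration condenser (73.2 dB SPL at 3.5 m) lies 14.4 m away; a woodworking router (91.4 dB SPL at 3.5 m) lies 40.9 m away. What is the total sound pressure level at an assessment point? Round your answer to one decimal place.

Apply inverse-square spreading to bring every level to the receiver, then sum 10^(L/10).
server rack: 60.3 − 20·log₁₀(18.9/3.5) = 60.3 − 14.65 = 45.65 dB SPL.
refrigeration condenser: 73.2 − 20·log₁₀(14.4/3.5) = 73.2 − 12.29 = 60.91 dB SPL.
woodworking router: 91.4 − 20·log₁₀(40.9/3.5) = 91.4 − 21.35 = 70.05 dB SPL.
Σ 10^(L/10) = 1.138e+07 → L_total = 10·log₁₀(1.138e+07) = 70.56 dB SPL.

70.6 dB SPL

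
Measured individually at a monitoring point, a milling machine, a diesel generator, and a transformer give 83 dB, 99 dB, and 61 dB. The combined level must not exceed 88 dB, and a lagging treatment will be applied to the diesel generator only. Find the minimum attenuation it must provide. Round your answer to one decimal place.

12.7 dB

Fixed contribution from the other sources: Σ 10^(L/10) = 10^(83/10) + 10^(61/10) = 2.008e+08 (83.03 dB).
The limit corresponds to 10^(88/10) = 6.310e+08; subtracting the fixed part leaves 4.302e+08 for the diesel generator, i.e. 86.34 dB.
So the diesel generator must be reduced from 99 to 86.34 dB: IL = 12.66 dB.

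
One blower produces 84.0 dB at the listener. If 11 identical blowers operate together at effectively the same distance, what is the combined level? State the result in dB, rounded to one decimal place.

94.4 dB

L_total = L₁ + 10·log₁₀ N for N identical incoherent sources.
L_total = 84.0 + 10·log₁₀(11) = 84.0 + 10.414 = 94.41 dB.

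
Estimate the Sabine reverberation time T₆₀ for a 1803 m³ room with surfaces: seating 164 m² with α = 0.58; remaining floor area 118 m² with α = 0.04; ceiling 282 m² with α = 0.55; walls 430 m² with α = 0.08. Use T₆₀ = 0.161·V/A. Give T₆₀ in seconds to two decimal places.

A = Σ Sᵢαᵢ = 164·0.58 + 118·0.04 + 282·0.55 + 430·0.08 = 289.34 m².
T₆₀ = 0.161 × 1803 / 289.34 = 1.003 s.

1.00 s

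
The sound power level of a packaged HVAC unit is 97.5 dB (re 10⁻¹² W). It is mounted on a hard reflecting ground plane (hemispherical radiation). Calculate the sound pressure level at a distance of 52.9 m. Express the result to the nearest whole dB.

55 dB

The power spreads over a hemisphere of area 2π·r², so L_p = L_w − 10·log₁₀(2π·r²).
2π·r² = 1.758e+04 m², 10·log₁₀ of that is 42.451 dB.
L_p = 97.5 − 42.451 = 55.05 dB.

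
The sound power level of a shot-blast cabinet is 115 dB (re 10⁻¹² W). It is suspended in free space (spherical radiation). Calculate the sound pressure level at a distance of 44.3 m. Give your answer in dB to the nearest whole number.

71 dB

The power spreads over a sphere of area 4π·r², so L_p = L_w − 10·log₁₀(4π·r²).
4π·r² = 2.466e+04 m², 10·log₁₀ of that is 43.920 dB.
L_p = 115 − 43.920 = 71.08 dB.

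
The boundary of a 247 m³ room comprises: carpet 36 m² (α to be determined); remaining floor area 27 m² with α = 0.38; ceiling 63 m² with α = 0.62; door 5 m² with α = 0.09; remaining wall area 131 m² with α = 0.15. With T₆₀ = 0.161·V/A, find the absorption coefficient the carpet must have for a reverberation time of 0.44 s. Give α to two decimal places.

From T₆₀ = 0.161·V/A, the target T₆₀ = 0.44 s needs A = 0.161·247/0.44 = 90.38 m².
Absorption from the other surfaces = 27·0.38 + 63·0.62 + 5·0.09 + 131·0.15 = 69.42 m², so the carpet must supply 20.96 m² over 36 m².
α = 20.96/36 = 0.582.

0.58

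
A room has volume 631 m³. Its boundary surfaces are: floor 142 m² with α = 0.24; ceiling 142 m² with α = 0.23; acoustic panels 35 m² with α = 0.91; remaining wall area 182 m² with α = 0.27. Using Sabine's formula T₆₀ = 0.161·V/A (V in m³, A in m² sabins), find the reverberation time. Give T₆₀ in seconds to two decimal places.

0.69 s

A = Σ Sᵢαᵢ = 142·0.24 + 142·0.23 + 35·0.91 + 182·0.27 = 147.73 m².
T₆₀ = 0.161·V/A = 0.161·631/147.73 = 0.688 s.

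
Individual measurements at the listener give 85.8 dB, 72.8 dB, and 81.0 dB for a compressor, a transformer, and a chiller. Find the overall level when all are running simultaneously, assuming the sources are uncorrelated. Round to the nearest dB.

Incoherent sources combine by intensity addition: L_total = 10·log₁₀(Σ 10^(L_i/10)).
Σ 10^(L/10) = 10^(85.8/10) + 10^(72.8/10) + 10^(81.0/10) = 5.251e+08.
L_total = 10·log₁₀(5.251e+08) = 87.20 dB.

87 dB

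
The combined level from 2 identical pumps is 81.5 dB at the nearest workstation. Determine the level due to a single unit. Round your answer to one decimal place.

For N identical incoherent sources L_total = L₁ + 10·log₁₀ N, so L₁ = 81.5 − 10·log₁₀(2) = 81.5 − 3.010.

78.5 dB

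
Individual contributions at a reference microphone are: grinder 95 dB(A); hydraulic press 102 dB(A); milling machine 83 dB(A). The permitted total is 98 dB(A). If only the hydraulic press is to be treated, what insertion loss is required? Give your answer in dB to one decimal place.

Everything except the hydraulic press sums to 10^(95/10) + 10^(83/10) = 3.362e+09 in linear terms, 95.27 dB(A).
To meet 98 dB(A) overall, the treated hydraulic press may contribute at most 10^(98/10) − 3.362e+09 = 2.948e+09, i.e. 94.69 dB(A).
So the hydraulic press must be reduced from 102 to 94.69 dB(A): IL = 7.31 dB.

7.3 dB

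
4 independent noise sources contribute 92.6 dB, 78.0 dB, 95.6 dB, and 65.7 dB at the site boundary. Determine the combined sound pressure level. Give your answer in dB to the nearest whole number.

Incoherent sources combine by intensity addition: L_total = 10·log₁₀(Σ 10^(L_i/10)).
Σ 10^(L/10) = 10^(92.6/10) + 10^(78.0/10) + 10^(95.6/10) + 10^(65.7/10) = 5.517e+09.
L_total = 10·log₁₀(5.517e+09) = 97.42 dB.

97 dB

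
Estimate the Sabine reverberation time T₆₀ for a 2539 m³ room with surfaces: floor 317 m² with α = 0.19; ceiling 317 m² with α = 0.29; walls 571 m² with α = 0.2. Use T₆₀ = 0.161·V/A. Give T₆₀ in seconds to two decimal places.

Summing Sᵢαᵢ: 317·0.19 + 317·0.29 + 571·0.2 = 266.36 m².
T₆₀ = 0.161·V/A = 0.161·2539/266.36 = 1.535 s.

1.53 s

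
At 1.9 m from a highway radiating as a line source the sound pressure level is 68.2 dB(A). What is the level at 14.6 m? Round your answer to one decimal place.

Cylindrical spreading from a line source gives a 10·log₁₀(r₂/r₁) drop.
L₂ = 68.2 − 10·log₁₀(14.6/1.9) = 68.2 − 8.856 = 59.34 dB(A).

59.3 dB(A)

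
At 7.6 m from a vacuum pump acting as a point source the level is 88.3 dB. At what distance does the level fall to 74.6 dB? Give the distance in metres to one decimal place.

36.8 m

Point-source spreading drops the level by 20·log₁₀(r₂/r₁); inverting, r₂/r₁ = 10^(ΔL/20).
r₂ = 7.6·10^((88.3−74.6)/20) = 7.6·10^(13.7/20) = 36.80 m.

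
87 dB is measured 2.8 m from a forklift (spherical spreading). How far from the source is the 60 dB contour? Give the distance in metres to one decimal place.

For a point source L₁ − L₂ = 20·log₁₀(r₂/r₁), so r₂ = r₁·10^((L₁−L₂)/20).
r₂ = 2.8·10^((87−60)/20) = 2.8·10^(27.0/20) = 62.68 m.

62.7 m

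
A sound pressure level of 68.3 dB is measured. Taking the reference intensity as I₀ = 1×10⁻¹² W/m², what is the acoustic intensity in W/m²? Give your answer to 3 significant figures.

6.76e-06 W/m²

I = I₀·10^(L/10) = 10⁻¹² × 10^(68.3/10) = 10^(-5.170).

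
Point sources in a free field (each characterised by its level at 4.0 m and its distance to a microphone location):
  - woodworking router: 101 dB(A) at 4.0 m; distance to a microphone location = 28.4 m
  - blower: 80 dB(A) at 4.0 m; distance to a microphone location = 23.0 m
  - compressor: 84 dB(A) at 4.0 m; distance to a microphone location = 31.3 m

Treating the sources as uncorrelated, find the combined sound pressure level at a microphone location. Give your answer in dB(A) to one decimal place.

Propagate each source to the receiver with L = L_ref − 20·log₁₀(r/r_ref), then add intensities.
woodworking router: 101 − 20·log₁₀(28.4/4.0) = 101 − 17.03 = 83.97 dB(A).
blower: 80 − 20·log₁₀(23.0/4.0) = 80 − 15.19 = 64.81 dB(A).
compressor: 84 − 20·log₁₀(31.3/4.0) = 84 − 17.87 = 66.13 dB(A).
Σ 10^(L/10) = 2.569e+08 → L_total = 10·log₁₀(2.569e+08) = 84.10 dB(A).

84.1 dB(A)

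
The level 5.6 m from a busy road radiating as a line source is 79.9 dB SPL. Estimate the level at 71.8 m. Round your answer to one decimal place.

For a line source, L₂ = L₁ − 10·log₁₀(r₂/r₁).
L₂ = 79.9 − 10·log₁₀(71.8/5.6) = 79.9 − 11.079 = 68.82 dB SPL.

68.8 dB SPL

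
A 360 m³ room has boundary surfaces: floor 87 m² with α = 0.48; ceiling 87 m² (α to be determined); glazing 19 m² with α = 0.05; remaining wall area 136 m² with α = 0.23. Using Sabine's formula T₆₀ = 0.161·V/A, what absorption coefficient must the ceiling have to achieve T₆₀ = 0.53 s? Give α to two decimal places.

0.41

A = 0.161·V/T₆₀ = 0.161·360/0.53 = 109.36 m² sabins.
Absorption from the other surfaces = 87·0.48 + 19·0.05 + 136·0.23 = 73.99 m², so the ceiling must supply 35.37 m² over 87 m².
α = 35.37/87 = 0.407.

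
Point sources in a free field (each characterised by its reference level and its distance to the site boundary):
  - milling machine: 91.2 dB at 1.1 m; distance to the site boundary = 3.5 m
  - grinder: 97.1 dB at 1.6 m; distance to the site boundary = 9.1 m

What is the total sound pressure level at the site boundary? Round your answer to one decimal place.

84.6 dB

Apply inverse-square spreading to bring every level to the receiver, then sum 10^(L/10).
milling machine: 91.2 − 20·log₁₀(3.5/1.1) = 91.2 − 10.05 = 81.15 dB.
grinder: 97.1 − 20·log₁₀(9.1/1.6) = 97.1 − 15.10 = 82.00 dB.
Σ 10^(L/10) = 2.888e+08 → L_total = 10·log₁₀(2.888e+08) = 84.61 dB.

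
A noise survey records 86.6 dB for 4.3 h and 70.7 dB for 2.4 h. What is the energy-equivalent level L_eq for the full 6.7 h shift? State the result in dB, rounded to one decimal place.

Weight each interval's intensity by its duration and average over T = 6.7 h:
Σ tᵢ·10^(Lᵢ/10) = 4.3·10^(86.6/10) + 2.4·10^(70.7/10) = 1.994e+09.
L_eq = 10·log₁₀(1.994e+09/6.7) = 84.74 dB.

84.7 dB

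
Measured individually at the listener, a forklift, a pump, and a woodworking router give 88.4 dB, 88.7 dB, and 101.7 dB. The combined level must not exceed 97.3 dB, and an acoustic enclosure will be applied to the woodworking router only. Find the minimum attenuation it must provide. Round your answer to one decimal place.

5.7 dB

Everything except the woodworking router sums to 10^(88.4/10) + 10^(88.7/10) = 1.433e+09 in linear terms, 91.56 dB.
The limit corresponds to 10^(97.3/10) = 5.370e+09; subtracting the fixed part leaves 3.937e+09 for the woodworking router, i.e. 95.95 dB.
Required insertion loss = 101.7 − 95.95 = 5.75 dB.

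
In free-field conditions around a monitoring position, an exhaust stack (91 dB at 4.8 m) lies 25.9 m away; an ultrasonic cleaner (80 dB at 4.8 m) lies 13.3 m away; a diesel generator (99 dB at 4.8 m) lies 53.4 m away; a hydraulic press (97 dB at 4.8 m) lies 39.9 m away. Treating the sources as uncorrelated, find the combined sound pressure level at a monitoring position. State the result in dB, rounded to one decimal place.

Apply inverse-square spreading to bring every level to the receiver, then sum 10^(L/10).
exhaust stack: 91 − 20·log₁₀(25.9/4.8) = 91 − 14.64 = 76.36 dB.
ultrasonic cleaner: 80 − 20·log₁₀(13.3/4.8) = 80 − 8.85 = 71.15 dB.
diesel generator: 99 − 20·log₁₀(53.4/4.8) = 99 − 20.93 = 78.07 dB.
hydraulic press: 97 − 20·log₁₀(39.9/4.8) = 97 − 18.39 = 78.61 dB.
Σ 10^(L/10) = 1.930e+08 → L_total = 10·log₁₀(1.930e+08) = 82.86 dB.

82.9 dB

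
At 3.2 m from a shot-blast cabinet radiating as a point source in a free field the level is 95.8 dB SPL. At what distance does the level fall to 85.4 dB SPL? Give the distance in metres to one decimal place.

For a point source L₁ − L₂ = 20·log₁₀(r₂/r₁), so r₂ = r₁·10^((L₁−L₂)/20).
r₂ = 3.2·10^((95.8−85.4)/20) = 3.2·10^(10.4/20) = 10.60 m.

10.6 m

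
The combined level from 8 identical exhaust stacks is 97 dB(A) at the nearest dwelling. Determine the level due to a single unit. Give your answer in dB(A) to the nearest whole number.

88 dB(A)

Dividing the total intensity by 8 lowers the level by 10·log₁₀ 8 = 9.031 dB: L₁ = 97 − 9.031.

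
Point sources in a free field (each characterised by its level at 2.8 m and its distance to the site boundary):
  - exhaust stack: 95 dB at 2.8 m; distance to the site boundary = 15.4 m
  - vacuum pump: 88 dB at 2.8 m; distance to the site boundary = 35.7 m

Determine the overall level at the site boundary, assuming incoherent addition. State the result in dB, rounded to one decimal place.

Propagate each source to the receiver with L = L_ref − 20·log₁₀(r/r_ref), then add intensities.
exhaust stack: 95 − 20·log₁₀(15.4/2.8) = 95 − 14.81 = 80.19 dB.
vacuum pump: 88 − 20·log₁₀(35.7/2.8) = 88 − 22.11 = 65.89 dB.
Σ 10^(L/10) = 1.084e+08 → L_total = 10·log₁₀(1.084e+08) = 80.35 dB.

80.4 dB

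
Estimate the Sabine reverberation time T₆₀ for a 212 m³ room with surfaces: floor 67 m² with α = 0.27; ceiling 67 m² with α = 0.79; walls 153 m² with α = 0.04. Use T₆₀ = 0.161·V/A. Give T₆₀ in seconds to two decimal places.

Summing Sᵢαᵢ: 67·0.27 + 67·0.79 + 153·0.04 = 77.14 m².
T₆₀ = 0.161 × 212 / 77.14 = 0.442 s.

0.44 s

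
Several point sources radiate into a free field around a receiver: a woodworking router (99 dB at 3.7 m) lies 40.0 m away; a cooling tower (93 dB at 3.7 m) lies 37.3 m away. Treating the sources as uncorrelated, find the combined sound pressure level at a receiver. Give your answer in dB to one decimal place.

79.4 dB

Propagate each source to the receiver with L = L_ref − 20·log₁₀(r/r_ref), then add intensities.
woodworking router: 99 − 20·log₁₀(40.0/3.7) = 99 − 20.68 = 78.32 dB.
cooling tower: 93 − 20·log₁₀(37.3/3.7) = 93 − 20.07 = 72.93 dB.
Σ 10^(L/10) = 8.760e+07 → L_total = 10·log₁₀(8.760e+07) = 79.42 dB.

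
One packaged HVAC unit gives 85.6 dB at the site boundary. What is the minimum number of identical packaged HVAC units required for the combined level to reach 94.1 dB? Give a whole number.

N identical sources give L₁ + 10·log₁₀ N, so require 10·log₁₀ N ≥ 94.1 − 85.6 = 8.5 dB.
N ≥ 10^(8.5/10) = 7.079, so N = 8.

8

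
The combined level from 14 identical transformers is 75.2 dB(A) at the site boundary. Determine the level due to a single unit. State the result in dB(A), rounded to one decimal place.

For N identical incoherent sources L_total = L₁ + 10·log₁₀ N, so L₁ = 75.2 − 10·log₁₀(14) = 75.2 − 11.461.

63.7 dB(A)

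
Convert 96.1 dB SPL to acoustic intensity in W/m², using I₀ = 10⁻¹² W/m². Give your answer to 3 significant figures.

0.00407 W/m²

I = I₀·10^(L/10) = 10⁻¹² × 10^(96.1/10) = 10^(-2.390).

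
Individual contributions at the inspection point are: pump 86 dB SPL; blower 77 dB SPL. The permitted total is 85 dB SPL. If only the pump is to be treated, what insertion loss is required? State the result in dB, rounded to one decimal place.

Fixed contribution from the other source: Σ 10^(L/10) = 10^(77/10) = 5.012e+07 (77.00 dB SPL).
To meet 85 dB SPL overall, the treated pump may contribute at most 10^(85/10) − 5.012e+07 = 2.661e+08, i.e. 84.25 dB SPL.
Required insertion loss = 86 − 84.25 = 1.75 dB.

1.7 dB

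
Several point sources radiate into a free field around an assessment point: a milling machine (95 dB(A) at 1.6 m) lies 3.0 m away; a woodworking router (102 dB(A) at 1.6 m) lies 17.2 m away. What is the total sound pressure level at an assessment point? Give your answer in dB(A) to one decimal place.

90.2 dB(A)

Propagate each source to the receiver with L = L_ref − 20·log₁₀(r/r_ref), then add intensities.
milling machine: 95 − 20·log₁₀(3.0/1.6) = 95 − 5.46 = 89.54 dB(A).
woodworking router: 102 − 20·log₁₀(17.2/1.6) = 102 − 20.63 = 81.37 dB(A).
Σ 10^(L/10) = 1.037e+09 → L_total = 10·log₁₀(1.037e+09) = 90.16 dB(A).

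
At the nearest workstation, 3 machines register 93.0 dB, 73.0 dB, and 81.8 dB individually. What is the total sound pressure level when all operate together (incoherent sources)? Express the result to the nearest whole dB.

93 dB

For uncorrelated sources the intensities add, so convert each level to linear form, sum, and take 10·log₁₀ of the total.
Σ 10^(L/10) = 10^(93.0/10) + 10^(73.0/10) + 10^(81.8/10) = 2.167e+09.
L_total = 10·log₁₀(2.167e+09) = 93.36 dB.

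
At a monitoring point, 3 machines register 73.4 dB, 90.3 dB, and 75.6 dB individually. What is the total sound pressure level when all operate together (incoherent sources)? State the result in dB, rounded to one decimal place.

Incoherent sources combine by intensity addition: L_total = 10·log₁₀(Σ 10^(L_i/10)).
Σ 10^(L/10) = 10^(73.4/10) + 10^(90.3/10) + 10^(75.6/10) = 1.130e+09.
L_total = 10·log₁₀(1.130e+09) = 90.53 dB.

90.5 dB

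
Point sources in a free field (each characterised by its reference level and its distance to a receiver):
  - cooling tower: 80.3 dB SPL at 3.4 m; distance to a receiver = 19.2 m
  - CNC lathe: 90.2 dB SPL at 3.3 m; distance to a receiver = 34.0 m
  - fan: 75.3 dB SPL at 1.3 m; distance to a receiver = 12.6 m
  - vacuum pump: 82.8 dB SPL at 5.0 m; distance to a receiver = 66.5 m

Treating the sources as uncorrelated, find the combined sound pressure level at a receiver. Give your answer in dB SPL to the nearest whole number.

72 dB SPL

Apply inverse-square spreading to bring every level to the receiver, then sum 10^(L/10).
cooling tower: 80.3 − 20·log₁₀(19.2/3.4) = 80.3 − 15.04 = 65.26 dB SPL.
CNC lathe: 90.2 − 20·log₁₀(34.0/3.3) = 90.2 − 20.26 = 69.94 dB SPL.
fan: 75.3 − 20·log₁₀(12.6/1.3) = 75.3 − 19.73 = 55.57 dB SPL.
vacuum pump: 82.8 − 20·log₁₀(66.5/5.0) = 82.8 − 22.48 = 60.32 dB SPL.
Σ 10^(L/10) = 1.466e+07 → L_total = 10·log₁₀(1.466e+07) = 71.66 dB SPL.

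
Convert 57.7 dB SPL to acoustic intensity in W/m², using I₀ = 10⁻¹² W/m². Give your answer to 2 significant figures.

5.9e-07 W/m²

I/I₀ = 10^(57.7/10) = 5.888e+05, so I = 5.888e+05 × 10⁻¹² W/m².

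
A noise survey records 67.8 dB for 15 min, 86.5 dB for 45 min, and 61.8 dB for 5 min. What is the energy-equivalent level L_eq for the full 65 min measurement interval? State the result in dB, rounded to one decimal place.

84.9 dB

The energy average is taken in the linear domain: L_eq = 10·log₁₀[(Σ tᵢ·10^(Lᵢ/10))/T], T = 65 min.
Σ tᵢ·10^(Lᵢ/10) = 15·10^(67.8/10) + 45·10^(86.5/10) + 5·10^(61.8/10) = 2.020e+10.
L_eq = 10·log₁₀(2.020e+10/65) = 84.92 dB.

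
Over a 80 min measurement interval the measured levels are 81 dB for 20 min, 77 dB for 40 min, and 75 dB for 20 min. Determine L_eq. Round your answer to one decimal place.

Weight each interval's intensity by its duration and average over T = 80 min:
Σ tᵢ·10^(Lᵢ/10) = 20·10^(81/10) + 40·10^(77/10) + 20·10^(75/10) = 5.155e+09.
L_eq = 10·log₁₀(5.155e+09/80) = 78.09 dB.

78.1 dB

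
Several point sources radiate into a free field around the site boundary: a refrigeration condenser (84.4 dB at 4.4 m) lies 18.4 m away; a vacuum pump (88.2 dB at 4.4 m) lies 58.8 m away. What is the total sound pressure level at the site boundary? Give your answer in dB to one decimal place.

72.9 dB

Apply inverse-square spreading to bring every level to the receiver, then sum 10^(L/10).
refrigeration condenser: 84.4 − 20·log₁₀(18.4/4.4) = 84.4 − 12.43 = 71.97 dB.
vacuum pump: 88.2 − 20·log₁₀(58.8/4.4) = 88.2 − 22.52 = 65.68 dB.
Σ 10^(L/10) = 1.945e+07 → L_total = 10·log₁₀(1.945e+07) = 72.89 dB.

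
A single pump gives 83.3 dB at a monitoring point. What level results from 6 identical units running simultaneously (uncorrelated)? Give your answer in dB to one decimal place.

With 6 equal, uncorrelated contributions the intensity is 6× that of one unit, giving a rise of 10·log₁₀ 6.
L_total = 83.3 + 10·log₁₀(6) = 83.3 + 7.782 = 91.08 dB.

91.1 dB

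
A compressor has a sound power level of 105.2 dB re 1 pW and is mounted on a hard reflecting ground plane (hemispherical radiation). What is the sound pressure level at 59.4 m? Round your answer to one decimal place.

61.7 dB

L_p = L_w − 10·log₁₀(2π·r²) with r = 59.4 m.
2π·r² = 2.217e+04 m², 10·log₁₀ of that is 43.458 dB.
L_p = 105.2 − 43.458 = 61.74 dB.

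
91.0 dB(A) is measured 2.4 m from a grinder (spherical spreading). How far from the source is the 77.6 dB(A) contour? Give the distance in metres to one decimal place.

Point-source spreading drops the level by 20·log₁₀(r₂/r₁); inverting, r₂/r₁ = 10^(ΔL/20).
r₂ = 2.4·10^((91.0−77.6)/20) = 2.4·10^(13.4/20) = 11.23 m.

11.2 m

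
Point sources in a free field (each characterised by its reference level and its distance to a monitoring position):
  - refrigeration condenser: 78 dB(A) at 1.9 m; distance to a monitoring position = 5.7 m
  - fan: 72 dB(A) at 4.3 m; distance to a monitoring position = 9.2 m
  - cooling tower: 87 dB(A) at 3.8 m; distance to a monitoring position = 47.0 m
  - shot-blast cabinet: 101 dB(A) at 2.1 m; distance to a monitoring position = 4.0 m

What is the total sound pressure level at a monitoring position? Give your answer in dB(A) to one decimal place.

95.4 dB(A)

Apply inverse-square spreading to bring every level to the receiver, then sum 10^(L/10).
refrigeration condenser: 78 − 20·log₁₀(5.7/1.9) = 78 − 9.54 = 68.46 dB(A).
fan: 72 − 20·log₁₀(9.2/4.3) = 72 − 6.61 = 65.39 dB(A).
cooling tower: 87 − 20·log₁₀(47.0/3.8) = 87 − 21.85 = 65.15 dB(A).
shot-blast cabinet: 101 − 20·log₁₀(4.0/2.1) = 101 − 5.60 = 95.40 dB(A).
Σ 10^(L/10) = 3.484e+09 → L_total = 10·log₁₀(3.484e+09) = 95.42 dB(A).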